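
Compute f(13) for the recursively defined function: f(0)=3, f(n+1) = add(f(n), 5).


f(0) = 3
f(1) = add(f(0), 5) = add(3, 5) = 8
f(2) = add(f(1), 5) = add(8, 5) = 13
f(3) = add(f(2), 5) = add(13, 5) = 18
f(4) = add(f(3), 5) = add(18, 5) = 23
f(5) = add(f(4), 5) = add(23, 5) = 28
f(6) = add(f(5), 5) = add(28, 5) = 33
f(7) = add(f(6), 5) = add(33, 5) = 38
f(8) = add(f(7), 5) = add(38, 5) = 43
f(9) = add(f(8), 5) = add(43, 5) = 48
f(10) = add(f(9), 5) = add(48, 5) = 53
f(11) = add(f(10), 5) = add(53, 5) = 58
f(12) = add(f(11), 5) = add(58, 5) = 63
f(13) = add(f(12), 5) = add(63, 5) = 68


68


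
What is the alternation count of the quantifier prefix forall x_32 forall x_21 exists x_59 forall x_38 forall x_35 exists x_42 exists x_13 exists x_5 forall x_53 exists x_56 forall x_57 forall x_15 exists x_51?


Walk the prefix and count type changes:
  position 1: forall -> forall
  position 2: forall -> exists <-- alternation
  position 3: exists -> forall <-- alternation
  position 4: forall -> forall
  position 5: forall -> exists <-- alternation
  position 6: exists -> exists
  position 7: exists -> exists
  position 8: exists -> forall <-- alternation
  position 9: forall -> exists <-- alternation
  position 10: exists -> forall <-- alternation
  position 11: forall -> forall
  position 12: forall -> exists <-- alternation
Total alternations = 7

7


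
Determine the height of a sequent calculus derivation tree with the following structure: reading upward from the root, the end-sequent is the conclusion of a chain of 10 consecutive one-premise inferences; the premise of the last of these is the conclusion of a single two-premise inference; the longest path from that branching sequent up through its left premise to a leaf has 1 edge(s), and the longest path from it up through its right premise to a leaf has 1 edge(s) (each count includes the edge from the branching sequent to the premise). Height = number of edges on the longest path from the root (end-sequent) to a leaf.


Longest path through the left premise: 1 edges (measured from the branching sequent)
Longest path through the right premise: 1 edges
Height of the subtree rooted at the branching sequent: max(1, 1) = 1
The branching sequent sits 10 edges above the root (the chain of one-premise inferences), so height = 1 + 10 = 11

11


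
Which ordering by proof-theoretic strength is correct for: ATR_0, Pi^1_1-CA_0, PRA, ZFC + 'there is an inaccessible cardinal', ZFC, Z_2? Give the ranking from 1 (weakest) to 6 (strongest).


Ordering by consistency strength:
1. PRA
2. ATR_0
3. Pi^1_1-CA_0
4. Z_2
5. ZFC
6. ZFC + 'there is an inaccessible cardinal'


ATR_0=2, Pi^1_1-CA_0=3, PRA=1, ZFC + 'there is an inaccessible cardinal'=6, ZFC=5, Z_2=4


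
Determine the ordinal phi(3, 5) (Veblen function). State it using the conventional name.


phi(3, 5):
phi(3, beta) = eta_beta (the beta-th eta number, fixed point of zeta).
phi(3, 5) = eta_5

eta_5


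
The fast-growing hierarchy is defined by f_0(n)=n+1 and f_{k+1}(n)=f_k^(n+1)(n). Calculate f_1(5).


f_1(5) = f_0^6(5)
f_0 adds 1 each time, applied 6 times.
f_1(5) = 5 + 6 = 11

11


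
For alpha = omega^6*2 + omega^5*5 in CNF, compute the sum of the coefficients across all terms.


CNF: omega^6*2 + omega^5*5
Coefficients: 2 + 5 = 7

7


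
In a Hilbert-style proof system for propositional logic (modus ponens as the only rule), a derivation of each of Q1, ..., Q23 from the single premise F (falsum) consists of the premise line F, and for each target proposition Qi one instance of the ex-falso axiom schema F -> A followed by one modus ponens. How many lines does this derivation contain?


Ex falso, line by line:
- 1 premise line (F)
- 23 targets, each needing 1 axiom instance (F -> Qi) + 1 MP = 2 lines: 2 * 23 = 46
Total = 1 + 46 = 47 lines.

47


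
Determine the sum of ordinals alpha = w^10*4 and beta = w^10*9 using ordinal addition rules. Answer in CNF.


Ordinal addition w^10*4 + w^10*9:
Both terms have the same exponent 10.
w^e*c + w^e*d = w^e*(c+d).
Result = w^10*(4+9) = w^10*13

w^10*13


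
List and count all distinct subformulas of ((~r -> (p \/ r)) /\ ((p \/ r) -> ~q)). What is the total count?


Formula: ((~r -> (p \/ r)) /\ ((p \/ r) -> ~q))
Subformulas found:
  1. q
  2. r
  3. p
  4. ~q
  5. ~r
  6. (p \/ r)
  7. ((p \/ r) -> ~q)
  8. (~r -> (p \/ r))
  9. ((~r -> (p \/ r)) /\ ((p \/ r) -> ~q))
Total distinct subformulas = 9

9


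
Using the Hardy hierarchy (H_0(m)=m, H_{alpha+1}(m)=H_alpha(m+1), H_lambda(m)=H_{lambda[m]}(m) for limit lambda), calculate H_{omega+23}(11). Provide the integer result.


H_{omega+23}(11):
Unwind the 23 successor steps: H_{omega+23}(11) = H_omega(11+23) = H_omega(34).
H_omega(m) = H_m(m) = m + m = 2m.
Result = 2 * 34 = 68

68


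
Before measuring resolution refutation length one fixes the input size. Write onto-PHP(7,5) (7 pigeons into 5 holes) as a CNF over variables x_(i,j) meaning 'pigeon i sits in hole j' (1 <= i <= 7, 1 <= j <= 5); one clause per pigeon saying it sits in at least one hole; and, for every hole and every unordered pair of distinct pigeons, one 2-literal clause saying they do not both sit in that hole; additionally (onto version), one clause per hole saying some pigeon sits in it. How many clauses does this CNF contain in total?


onto-PHP(7,5): 7 pigeons, 5 holes, 7*5 = 35 variables.
- pigeon clauses: one per pigeon -> 7 clauses
- hole clauses: 5 holes * C(7,2) = 5 * 21 -> 105 clauses
- onto clauses: one per hole -> 5 clauses
Total clauses = 7 + 105 + 5 = 117

117


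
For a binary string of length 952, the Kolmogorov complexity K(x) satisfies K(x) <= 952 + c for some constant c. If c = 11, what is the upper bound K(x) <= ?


K(x) <= |x| + c = 952 + 11 = 963

963


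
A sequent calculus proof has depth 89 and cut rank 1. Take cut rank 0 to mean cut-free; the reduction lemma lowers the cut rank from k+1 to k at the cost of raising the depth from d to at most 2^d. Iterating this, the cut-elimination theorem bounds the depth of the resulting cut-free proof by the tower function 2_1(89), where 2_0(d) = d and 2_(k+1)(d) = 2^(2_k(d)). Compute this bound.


Each rank reduction sends depth d to at most 2^d; cut rank r needs r reductions.
2_0(89) = 89
2_1(89) = 2^89 = 618970019642690137449562112
Cut-free depth bound = 618970019642690137449562112

618970019642690137449562112


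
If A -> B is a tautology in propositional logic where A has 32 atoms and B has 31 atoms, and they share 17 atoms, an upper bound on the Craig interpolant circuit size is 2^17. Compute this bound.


Shared atoms = 17
Craig interpolant size bound = 2^17
= 131072

131072


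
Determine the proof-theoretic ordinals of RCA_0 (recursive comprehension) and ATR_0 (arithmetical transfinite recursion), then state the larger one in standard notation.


Proof-theoretic ordinal of RCA_0 (recursive comprehension): omega^omega
Proof-theoretic ordinal of ATR_0 (arithmetical transfinite recursion): Gamma_0
Comparing: omega^omega < Gamma_0.
The larger ordinal is Gamma_0 (from ATR_0 (arithmetical transfinite recursion)).

Gamma_0


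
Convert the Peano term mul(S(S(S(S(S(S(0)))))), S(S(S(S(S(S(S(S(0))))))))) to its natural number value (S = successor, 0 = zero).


mul(S^6(0), S^8(0)):
S^6(0) = 6
S^8(0) = 8
6 * 8 = 48

48


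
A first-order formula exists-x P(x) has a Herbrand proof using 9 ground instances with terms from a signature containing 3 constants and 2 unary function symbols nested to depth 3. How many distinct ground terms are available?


Herbrand terms by depth:
Depth 0: 3 constants
Depth 1: 6 new terms (running total: 9)
Depth 2: 12 new terms (running total: 21)
Depth 3: 24 new terms (running total: 45)
Total distinct ground terms = 45

45


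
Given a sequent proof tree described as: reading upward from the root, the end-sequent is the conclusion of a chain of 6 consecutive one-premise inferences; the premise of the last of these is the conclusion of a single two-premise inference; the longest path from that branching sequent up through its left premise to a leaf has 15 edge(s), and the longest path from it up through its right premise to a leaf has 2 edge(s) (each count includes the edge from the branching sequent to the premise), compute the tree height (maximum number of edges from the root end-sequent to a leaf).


Longest path through the left premise: 15 edges (measured from the branching sequent)
Longest path through the right premise: 2 edges
Height of the subtree rooted at the branching sequent: max(15, 2) = 15
The branching sequent sits 6 edges above the root (the chain of one-premise inferences), so height = 15 + 6 = 21

21


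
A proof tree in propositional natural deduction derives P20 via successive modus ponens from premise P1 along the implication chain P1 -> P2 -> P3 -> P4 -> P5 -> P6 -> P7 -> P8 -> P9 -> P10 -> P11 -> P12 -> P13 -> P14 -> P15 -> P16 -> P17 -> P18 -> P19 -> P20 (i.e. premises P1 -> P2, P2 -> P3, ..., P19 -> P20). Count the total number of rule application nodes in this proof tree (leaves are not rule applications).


We have a chain: P1 -> P2 -> P3 -> P4 -> P5 -> P6 -> P7 -> P8 -> P9 -> P10 -> P11 -> P12 -> P13 -> P14 -> P15 -> P16 -> P17 -> P18 -> P19 -> P20.
Each modus ponens application produces the next variable.
The chain has 20 propositions, so 20-1 = 19 modus ponens steps.
Total inference nodes = 19

19


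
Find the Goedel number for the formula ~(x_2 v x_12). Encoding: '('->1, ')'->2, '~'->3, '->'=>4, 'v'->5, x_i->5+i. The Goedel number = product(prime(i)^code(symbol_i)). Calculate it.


Formula: ~(x_2 v x_12)
Symbol codes: [3, 1, 7, 5, 17, 2]
Primes: [2, 3, 5, 7, 11, 13]
p_1^3 = 2^3 = 8
p_2^1 = 3^1 = 3
p_3^7 = 5^7 = 78125
p_4^5 = 7^5 = 16807
p_5^17 = 11^17 = 505447028499293771
p_6^2 = 13^2 = 169
Product = 2691868400906080385914299375000

2691868400906080385914299375000


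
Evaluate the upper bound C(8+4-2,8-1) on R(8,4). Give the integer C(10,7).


R(8,4) <= C(8+4-2, 8-1) = C(10, 7)
C(10, 7) = 10! / (7! * 3!)
= 120

120


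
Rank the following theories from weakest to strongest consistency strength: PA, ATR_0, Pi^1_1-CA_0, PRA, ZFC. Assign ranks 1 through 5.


Ordering by consistency strength:
1. PRA
2. PA
3. ATR_0
4. Pi^1_1-CA_0
5. ZFC


PA=2, ATR_0=3, Pi^1_1-CA_0=4, PRA=1, ZFC=5


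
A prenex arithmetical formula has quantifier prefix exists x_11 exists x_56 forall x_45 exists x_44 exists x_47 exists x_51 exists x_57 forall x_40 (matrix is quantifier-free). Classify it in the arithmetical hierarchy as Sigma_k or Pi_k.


Leading quantifier is exists, so the class is Sigma.
Number of quantifier blocks = alternations + 1 = 3 + 1 = 4.
Classification: Sigma_4

Sigma_4


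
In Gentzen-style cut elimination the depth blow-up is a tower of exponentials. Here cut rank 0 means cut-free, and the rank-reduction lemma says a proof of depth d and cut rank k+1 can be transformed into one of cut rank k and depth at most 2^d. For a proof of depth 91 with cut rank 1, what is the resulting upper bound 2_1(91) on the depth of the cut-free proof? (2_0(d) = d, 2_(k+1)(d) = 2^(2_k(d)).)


Each rank reduction sends depth d to at most 2^d; cut rank r needs r reductions.
2_0(91) = 91
2_1(91) = 2^91 = 2475880078570760549798248448
Cut-free depth bound = 2475880078570760549798248448

2475880078570760549798248448


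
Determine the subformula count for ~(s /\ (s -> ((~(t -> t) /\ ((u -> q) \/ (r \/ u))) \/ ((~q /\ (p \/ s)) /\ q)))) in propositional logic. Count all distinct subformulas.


Formula: ~(s /\ (s -> ((~(t -> t) /\ ((u -> q) \/ (r \/ u))) \/ ((~q /\ (p \/ s)) /\ q))))
Subformulas found:
  1. r
  2. q
  3. u
  4. s
  5. t
  6. p
  7. ~q
  8. (t -> t)
  9. (u -> q)
  10. (r \/ u)
  11. (p \/ s)
  12. ~(t -> t)
  13. (~q /\ (p \/ s))
  14. ((u -> q) \/ (r \/ u))
  15. ((~q /\ (p \/ s)) /\ q)
  16. (~(t -> t) /\ ((u -> q) \/ (r \/ u)))
  17. ((~(t -> t) /\ ((u -> q) \/ (r \/ u))) \/ ((~q /\ (p \/ s)) /\ q))
  18. (s -> ((~(t -> t) /\ ((u -> q) \/ (r \/ u))) \/ ((~q /\ (p \/ s)) /\ q)))
  19. (s /\ (s -> ((~(t -> t) /\ ((u -> q) \/ (r \/ u))) \/ ((~q /\ (p \/ s)) /\ q))))
  20. ~(s /\ (s -> ((~(t -> t) /\ ((u -> q) \/ (r \/ u))) \/ ((~q /\ (p \/ s)) /\ q))))
Total distinct subformulas = 20

20


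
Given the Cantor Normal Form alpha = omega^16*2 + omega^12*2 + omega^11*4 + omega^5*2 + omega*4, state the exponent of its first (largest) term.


CNF: omega^16*2 + omega^12*2 + omega^11*4 + omega^5*2 + omega*4
The leading term is omega^16*2, which has exponent 16.

16


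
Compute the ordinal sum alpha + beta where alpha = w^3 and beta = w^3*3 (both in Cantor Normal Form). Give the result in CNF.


Ordinal addition w^3 + w^3*3:
Both terms have the same exponent 3.
w^e*c + w^e*d = w^e*(c+d).
Result = w^3*(1+3) = w^3*4

w^3*4


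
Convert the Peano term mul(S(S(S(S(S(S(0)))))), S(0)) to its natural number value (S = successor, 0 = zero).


mul(S^6(0), S^1(0)):
S^6(0) = 6
S^1(0) = 1
6 * 1 = 6

6


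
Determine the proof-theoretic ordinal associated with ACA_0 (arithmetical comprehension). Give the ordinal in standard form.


The proof-theoretic ordinal of ACA_0 (arithmetical comprehension) is a standard result in ordinal analysis.
This ordinal is the supremum of order types of primitive recursive well-orderings
that the theory can prove to be well-ordered.
For ACA_0 (arithmetical comprehension), the proof-theoretic ordinal is epsilon_0.

epsilon_0


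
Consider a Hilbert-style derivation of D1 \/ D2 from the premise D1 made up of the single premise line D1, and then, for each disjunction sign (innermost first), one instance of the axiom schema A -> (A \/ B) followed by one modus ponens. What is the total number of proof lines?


Building the left-nested 2-ary disjunction from D1:
- 1 premise line (D1)
- 2 disjuncts means 1 disjunction sign; each needs 1 axiom instance + 1 MP = 2 lines: 2 * 1 = 2
Total = 1 + 2 = 3 lines.

3


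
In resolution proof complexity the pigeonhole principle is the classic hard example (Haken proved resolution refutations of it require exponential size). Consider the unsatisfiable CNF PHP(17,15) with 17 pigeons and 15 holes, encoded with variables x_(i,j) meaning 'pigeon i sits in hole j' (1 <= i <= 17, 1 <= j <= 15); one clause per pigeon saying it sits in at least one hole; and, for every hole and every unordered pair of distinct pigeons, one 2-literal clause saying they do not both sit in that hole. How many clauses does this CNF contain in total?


PHP(17,15): 17 pigeons, 15 holes, 17*15 = 255 variables.
- pigeon clauses: one per pigeon -> 17 clauses
- hole clauses: 15 holes * C(17,2) = 15 * 136 -> 2040 clauses
Total clauses = 17 + 2040 = 2057

2057


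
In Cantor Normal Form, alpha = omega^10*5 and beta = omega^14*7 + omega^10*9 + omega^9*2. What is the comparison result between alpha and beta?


Compare term by term from highest exponent:
alpha = omega^10*5
beta = omega^14*7 + omega^10*9 + omega^9*2
Term 1: alpha has omega^10*5, beta has omega^14*7
Term 2: alpha has omega^0*0, beta has omega^10*9
Term 3: alpha has omega^0*0, beta has omega^9*2
Result: alpha < beta

alpha < beta


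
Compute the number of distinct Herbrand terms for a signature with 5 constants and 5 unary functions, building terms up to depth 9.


Herbrand terms by depth:
Depth 0: 5 constants
Depth 1: 25 new terms (running total: 30)
Depth 2: 125 new terms (running total: 155)
Depth 3: 625 new terms (running total: 780)
Depth 4: 3125 new terms (running total: 3905)
Depth 5: 15625 new terms (running total: 19530)
Depth 6: 78125 new terms (running total: 97655)
Depth 7: 390625 new terms (running total: 488280)
Depth 8: 1953125 new terms (running total: 2441405)
Depth 9: 9765625 new terms (running total: 12207030)
Total distinct ground terms = 12207030

12207030


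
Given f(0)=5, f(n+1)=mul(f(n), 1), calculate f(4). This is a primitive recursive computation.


f(0) = 5
f(1) = mul(f(0), 1) = mul(5, 1) = 5
f(2) = mul(f(1), 1) = mul(5, 1) = 5
f(3) = mul(f(2), 1) = mul(5, 1) = 5
f(4) = mul(f(3), 1) = mul(5, 1) = 5


5


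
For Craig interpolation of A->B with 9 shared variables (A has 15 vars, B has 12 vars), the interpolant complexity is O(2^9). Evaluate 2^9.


Shared atoms = 9
Craig interpolant size bound = 2^9
= 512

512


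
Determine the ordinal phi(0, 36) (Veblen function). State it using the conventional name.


phi(0, 36):
phi(0, beta) = omega^beta by definition.
phi(0, 36) = omega^36

omega^36


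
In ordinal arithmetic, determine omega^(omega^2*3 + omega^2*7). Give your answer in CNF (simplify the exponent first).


omega^(omega^2*3 + omega^2*7):
Both terms of the exponent have the same exponent 2, so they merge: omega^2*3 + omega^2*7 = omega^2*(3+7) = omega^2*10.
omega raised to a CNF ordinal is a single CNF term: Result = omega^(omega^2*10)

omega^(omega^2*10)


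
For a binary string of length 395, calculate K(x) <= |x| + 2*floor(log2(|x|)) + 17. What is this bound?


floor(log2(395)) = 8
2 * 8 = 16
K(x) <= 395 + 16 + 17 = 428

428


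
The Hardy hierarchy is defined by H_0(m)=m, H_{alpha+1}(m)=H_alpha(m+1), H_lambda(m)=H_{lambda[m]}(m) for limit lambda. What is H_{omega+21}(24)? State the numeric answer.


H_{omega+21}(24):
Unwind the 21 successor steps: H_{omega+21}(24) = H_omega(24+21) = H_omega(45).
H_omega(m) = H_m(m) = m + m = 2m.
Result = 2 * 45 = 90

90


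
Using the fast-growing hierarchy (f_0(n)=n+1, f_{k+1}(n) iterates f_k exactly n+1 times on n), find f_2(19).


f_2(19) = f_1^20(19)
f_1(m) = 2m + 1.
Iterating: f_1^k(n) = 2^k*(n+1) - 1.
f_2(19) = 2^20*(19+1) - 1 = 1048576*20 - 1 = 20971519

20971519


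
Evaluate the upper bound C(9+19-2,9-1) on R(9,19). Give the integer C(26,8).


R(9,19) <= C(9+19-2, 9-1) = C(26, 8)
C(26, 8) = 26! / (8! * 18!)
= 1562275

1562275


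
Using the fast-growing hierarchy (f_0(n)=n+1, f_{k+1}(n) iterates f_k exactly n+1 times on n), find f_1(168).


f_1(168) = f_0^169(168)
f_0 adds 1 each time, applied 169 times.
f_1(168) = 168 + 169 = 337

337


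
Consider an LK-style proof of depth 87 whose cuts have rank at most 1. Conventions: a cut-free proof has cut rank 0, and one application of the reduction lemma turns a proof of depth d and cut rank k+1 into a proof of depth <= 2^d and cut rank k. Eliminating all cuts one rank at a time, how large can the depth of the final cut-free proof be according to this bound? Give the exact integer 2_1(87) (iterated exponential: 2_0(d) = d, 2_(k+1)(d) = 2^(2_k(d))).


Each rank reduction sends depth d to at most 2^d; cut rank r needs r reductions.
2_0(87) = 87
2_1(87) = 2^87 = 154742504910672534362390528
Cut-free depth bound = 154742504910672534362390528

154742504910672534362390528


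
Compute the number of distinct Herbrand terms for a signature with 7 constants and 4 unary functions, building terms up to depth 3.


Herbrand terms by depth:
Depth 0: 7 constants
Depth 1: 28 new terms (running total: 35)
Depth 2: 112 new terms (running total: 147)
Depth 3: 448 new terms (running total: 595)
Total distinct ground terms = 595

595


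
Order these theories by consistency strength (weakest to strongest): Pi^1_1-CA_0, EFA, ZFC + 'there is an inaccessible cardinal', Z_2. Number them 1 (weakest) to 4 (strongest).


Ordering by consistency strength:
1. EFA
2. Pi^1_1-CA_0
3. Z_2
4. ZFC + 'there is an inaccessible cardinal'


Pi^1_1-CA_0=2, EFA=1, ZFC + 'there is an inaccessible cardinal'=4, Z_2=3


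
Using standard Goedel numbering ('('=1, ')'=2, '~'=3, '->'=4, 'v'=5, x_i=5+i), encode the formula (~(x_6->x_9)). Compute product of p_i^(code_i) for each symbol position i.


Formula: (~(x_6->x_9))
Symbol codes: [1, 3, 1, 11, 4, 14, 2, 2]
Primes: [2, 3, 5, 7, 11, 13, 17, 19]
p_1^1 = 2^1 = 2
p_2^3 = 3^3 = 27
p_3^1 = 5^1 = 5
p_4^11 = 7^11 = 1977326743
p_5^4 = 11^4 = 14641
p_6^14 = 13^14 = 3937376385699289
p_7^2 = 17^2 = 289
p_8^2 = 19^2 = 361
Product = 3210886261375551790319042810497251810

3210886261375551790319042810497251810


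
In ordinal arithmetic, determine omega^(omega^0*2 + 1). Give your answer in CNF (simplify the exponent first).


omega^(omega^0*2 + 1):
omega^0 = 1, so the exponent is 2 + 1 = 3 (finite ordinal addition).
Result = omega^3, already a single CNF term.

omega^3


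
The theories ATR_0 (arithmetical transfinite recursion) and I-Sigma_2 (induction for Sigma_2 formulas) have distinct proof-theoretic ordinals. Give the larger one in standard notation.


Proof-theoretic ordinal of ATR_0 (arithmetical transfinite recursion): Gamma_0
Proof-theoretic ordinal of I-Sigma_2 (induction for Sigma_2 formulas): omega^(omega^omega)
Comparing: omega^(omega^omega) < Gamma_0.
The larger ordinal is Gamma_0 (from ATR_0 (arithmetical transfinite recursion)).

Gamma_0


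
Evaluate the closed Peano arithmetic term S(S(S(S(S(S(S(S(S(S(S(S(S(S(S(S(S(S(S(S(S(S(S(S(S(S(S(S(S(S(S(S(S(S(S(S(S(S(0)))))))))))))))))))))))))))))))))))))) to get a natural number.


Counting successors applied to 0:
38 applications of S to 0 = 38

38


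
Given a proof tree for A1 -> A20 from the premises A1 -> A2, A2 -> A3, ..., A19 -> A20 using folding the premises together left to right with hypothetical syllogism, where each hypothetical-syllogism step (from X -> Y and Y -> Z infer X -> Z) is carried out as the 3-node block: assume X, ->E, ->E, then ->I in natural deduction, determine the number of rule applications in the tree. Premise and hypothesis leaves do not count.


There are 19 premises in the chain. The first HS step combines premises 1 and 2; each further premise needs one more HS step.
So 19 premises require 19 - 1 = 18 hypothetical-syllogism steps.
Each HS step uses 3 inference nodes (->E, ->E, ->I).
18 * 3 = 54 total inference nodes.

54


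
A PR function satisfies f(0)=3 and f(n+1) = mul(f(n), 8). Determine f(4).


f(0) = 3
f(1) = mul(f(0), 8) = mul(3, 8) = 24
f(2) = mul(f(1), 8) = mul(24, 8) = 192
f(3) = mul(f(2), 8) = mul(192, 8) = 1536
f(4) = mul(f(3), 8) = mul(1536, 8) = 12288


12288


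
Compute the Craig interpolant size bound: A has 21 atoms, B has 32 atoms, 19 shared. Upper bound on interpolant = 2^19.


Shared atoms = 19
Craig interpolant size bound = 2^19
= 524288

524288


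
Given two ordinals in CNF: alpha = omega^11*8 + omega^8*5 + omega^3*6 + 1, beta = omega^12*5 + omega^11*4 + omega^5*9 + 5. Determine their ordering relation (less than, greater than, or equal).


Compare term by term from highest exponent:
alpha = omega^11*8 + omega^8*5 + omega^3*6 + 1
beta = omega^12*5 + omega^11*4 + omega^5*9 + 5
Term 1: alpha has omega^11*8, beta has omega^12*5
Term 2: alpha has omega^8*5, beta has omega^11*4
Term 3: alpha has omega^3*6, beta has omega^5*9
Term 4: alpha has omega^0*1, beta has omega^0*5
Result: alpha < beta

alpha < beta


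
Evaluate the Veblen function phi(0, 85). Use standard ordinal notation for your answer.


phi(0, 85):
phi(0, beta) = omega^beta by definition.
phi(0, 85) = omega^85

omega^85


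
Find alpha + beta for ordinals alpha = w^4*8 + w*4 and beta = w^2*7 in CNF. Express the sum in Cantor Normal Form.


Ordinal addition (w^4*8 + w*4) + w^2*7:
alpha's leading term has exponent 4 > beta's exponent 2, so it survives.
alpha's tail term has exponent 1 < beta's exponent 2, so it is absorbed by beta.
In ordinal addition, any term followed by a strictly larger-exponent term is absorbed.
Result = w^4*8 + w^2*7

w^4*8 + w^2*7


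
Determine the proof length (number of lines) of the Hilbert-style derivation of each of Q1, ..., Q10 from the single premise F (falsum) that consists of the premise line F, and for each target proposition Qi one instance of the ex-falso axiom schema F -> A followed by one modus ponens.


Ex falso, line by line:
- 1 premise line (F)
- 10 targets, each needing 1 axiom instance (F -> Qi) + 1 MP = 2 lines: 2 * 10 = 20
Total = 1 + 20 = 21 lines.

21


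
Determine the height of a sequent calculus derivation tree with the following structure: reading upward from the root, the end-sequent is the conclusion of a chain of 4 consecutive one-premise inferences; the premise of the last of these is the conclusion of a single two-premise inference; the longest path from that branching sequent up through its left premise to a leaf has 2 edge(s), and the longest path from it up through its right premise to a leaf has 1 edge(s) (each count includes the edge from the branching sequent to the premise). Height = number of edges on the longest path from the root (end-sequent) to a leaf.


Longest path through the left premise: 2 edges (measured from the branching sequent)
Longest path through the right premise: 1 edges
Height of the subtree rooted at the branching sequent: max(2, 1) = 2
The branching sequent sits 4 edges above the root (the chain of one-premise inferences), so height = 2 + 4 = 6

6


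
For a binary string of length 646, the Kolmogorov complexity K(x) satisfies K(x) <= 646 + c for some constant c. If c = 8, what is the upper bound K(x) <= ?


K(x) <= |x| + c = 646 + 8 = 654

654


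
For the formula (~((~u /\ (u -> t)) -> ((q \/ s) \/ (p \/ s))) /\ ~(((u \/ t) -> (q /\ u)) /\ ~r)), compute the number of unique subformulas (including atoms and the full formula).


Formula: (~((~u /\ (u -> t)) -> ((q \/ s) \/ (p \/ s))) /\ ~(((u \/ t) -> (q /\ u)) /\ ~r))
Subformulas found:
  1. r
  2. q
  3. u
  4. s
  5. t
  6. p
  7. ~u
  8. ~r
  9. (u -> t)
  10. (u \/ t)
  11. (p \/ s)
  12. (q /\ u)
  13. (q \/ s)
  14. (~u /\ (u -> t))
  15. ((q \/ s) \/ (p \/ s))
  16. ((u \/ t) -> (q /\ u))
  17. (((u \/ t) -> (q /\ u)) /\ ~r)
  18. ~(((u \/ t) -> (q /\ u)) /\ ~r)
  19. ((~u /\ (u -> t)) -> ((q \/ s) \/ (p \/ s)))
  20. ~((~u /\ (u -> t)) -> ((q \/ s) \/ (p \/ s)))
  21. (~((~u /\ (u -> t)) -> ((q \/ s) \/ (p \/ s))) /\ ~(((u \/ t) -> (q /\ u)) /\ ~r))
Total distinct subformulas = 21

21


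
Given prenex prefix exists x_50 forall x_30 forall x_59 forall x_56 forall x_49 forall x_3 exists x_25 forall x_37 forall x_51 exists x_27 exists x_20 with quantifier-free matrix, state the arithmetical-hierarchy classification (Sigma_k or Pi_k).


Leading quantifier is exists, so the class is Sigma.
Number of quantifier blocks = alternations + 1 = 4 + 1 = 5.
Classification: Sigma_5

Sigma_5


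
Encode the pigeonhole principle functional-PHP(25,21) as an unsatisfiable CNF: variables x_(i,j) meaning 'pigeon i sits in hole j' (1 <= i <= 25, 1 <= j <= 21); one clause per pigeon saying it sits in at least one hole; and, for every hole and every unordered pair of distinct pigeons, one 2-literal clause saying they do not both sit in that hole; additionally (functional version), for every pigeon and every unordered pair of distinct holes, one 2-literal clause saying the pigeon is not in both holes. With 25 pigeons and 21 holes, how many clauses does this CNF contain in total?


functional-PHP(25,21): 25 pigeons, 21 holes, 25*21 = 525 variables.
- pigeon clauses: one per pigeon -> 25 clauses
- hole clauses: 21 holes * C(25,2) = 21 * 300 -> 6300 clauses
- functional clauses: 25 pigeons * C(21,2) = 25 * 210 -> 5250 clauses
Total clauses = 25 + 6300 + 5250 = 11575

11575


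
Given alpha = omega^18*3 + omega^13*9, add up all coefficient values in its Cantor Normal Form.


CNF: omega^18*3 + omega^13*9
Coefficients: 3 + 9 = 12

12


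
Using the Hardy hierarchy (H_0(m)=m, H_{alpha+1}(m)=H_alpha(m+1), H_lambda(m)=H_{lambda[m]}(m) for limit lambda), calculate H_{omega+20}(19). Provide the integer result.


H_{omega+20}(19):
Unwind the 20 successor steps: H_{omega+20}(19) = H_omega(19+20) = H_omega(39).
H_omega(m) = H_m(m) = m + m = 2m.
Result = 2 * 39 = 78

78


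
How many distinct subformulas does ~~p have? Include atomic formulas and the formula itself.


Formula: ~~p
Subformulas found:
  1. p
  2. ~p
  3. ~~p
Total distinct subformulas = 3

3


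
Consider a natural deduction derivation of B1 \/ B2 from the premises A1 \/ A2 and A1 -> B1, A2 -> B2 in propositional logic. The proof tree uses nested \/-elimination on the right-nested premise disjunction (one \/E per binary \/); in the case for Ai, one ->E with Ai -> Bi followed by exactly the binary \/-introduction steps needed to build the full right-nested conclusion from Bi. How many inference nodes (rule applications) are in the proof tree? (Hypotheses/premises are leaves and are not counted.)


Constructive dilemma with 2 branches, all disjunctions right-nested:
- \/E: the premise has 1 binary \/, each eliminated once: 1 nodes.
- ->E: one per case (Ai with Ai -> Bi gives Bi): 2 nodes.
- \/I: in case i < n, Bi needs 1 step to form Bi \/ (B(i+1) \/ ...) and then i-1 steps to prepend B(i-1), ..., B1, i.e. i steps; in case i = n, B2 needs 1 prepend steps.
  \/I total = (1 + 2 + ... + 1) + 1 = 1 + 1 = 2 nodes.
Total = 1 + 2 + 2 = 5

5


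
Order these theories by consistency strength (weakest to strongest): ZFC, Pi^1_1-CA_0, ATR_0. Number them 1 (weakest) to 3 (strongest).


Ordering by consistency strength:
1. ATR_0
2. Pi^1_1-CA_0
3. ZFC


ZFC=3, Pi^1_1-CA_0=2, ATR_0=1


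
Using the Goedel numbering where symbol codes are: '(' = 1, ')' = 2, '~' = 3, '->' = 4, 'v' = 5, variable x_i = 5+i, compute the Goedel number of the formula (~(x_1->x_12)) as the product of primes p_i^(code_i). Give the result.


Formula: (~(x_1->x_12))
Symbol codes: [1, 3, 1, 6, 4, 17, 2, 2]
Primes: [2, 3, 5, 7, 11, 13, 17, 19]
p_1^1 = 2^1 = 2
p_2^3 = 3^3 = 27
p_3^1 = 5^1 = 5
p_4^6 = 7^6 = 117649
p_5^4 = 11^4 = 14641
p_6^17 = 13^17 = 8650415919381337933
p_7^2 = 17^2 = 289
p_8^2 = 19^2 = 361
Product = 419724942954845438408457015211665510

419724942954845438408457015211665510


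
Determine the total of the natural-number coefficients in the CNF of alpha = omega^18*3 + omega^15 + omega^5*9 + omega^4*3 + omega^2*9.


CNF: omega^18*3 + omega^15 + omega^5*9 + omega^4*3 + omega^2*9
Coefficients: 3 + 1 + 9 + 3 + 9 = 25

25


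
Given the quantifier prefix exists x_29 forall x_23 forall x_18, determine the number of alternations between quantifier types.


Walk the prefix and count type changes:
  position 1: exists -> forall <-- alternation
  position 2: forall -> forall
Total alternations = 1

1


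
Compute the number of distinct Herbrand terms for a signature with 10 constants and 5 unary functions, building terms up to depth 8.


Herbrand terms by depth:
Depth 0: 10 constants
Depth 1: 50 new terms (running total: 60)
Depth 2: 250 new terms (running total: 310)
Depth 3: 1250 new terms (running total: 1560)
Depth 4: 6250 new terms (running total: 7810)
Depth 5: 31250 new terms (running total: 39060)
Depth 6: 156250 new terms (running total: 195310)
Depth 7: 781250 new terms (running total: 976560)
Depth 8: 3906250 new terms (running total: 4882810)
Total distinct ground terms = 4882810

4882810


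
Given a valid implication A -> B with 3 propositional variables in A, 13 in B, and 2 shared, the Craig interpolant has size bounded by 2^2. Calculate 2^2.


Shared atoms = 2
Craig interpolant size bound = 2^2
= 4

4


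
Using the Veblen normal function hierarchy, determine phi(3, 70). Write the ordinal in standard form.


phi(3, 70):
phi(3, beta) = eta_beta (the beta-th eta number, fixed point of zeta).
phi(3, 70) = eta_70

eta_70


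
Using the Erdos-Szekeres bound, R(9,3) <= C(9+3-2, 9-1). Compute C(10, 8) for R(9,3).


R(9,3) <= C(9+3-2, 9-1) = C(10, 8)
C(10, 8) = 10! / (8! * 2!)
= 45

45


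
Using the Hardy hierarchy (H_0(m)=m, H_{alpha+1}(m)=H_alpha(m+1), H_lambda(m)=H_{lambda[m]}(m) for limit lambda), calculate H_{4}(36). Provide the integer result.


H_4(36):
For finite ordinals k, H_k(n) = n + k (each successor step adds 1).
H_4(36) = 36 + 4 = 40

40


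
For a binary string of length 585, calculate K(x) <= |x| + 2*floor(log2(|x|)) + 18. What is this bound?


floor(log2(585)) = 9
2 * 9 = 18
K(x) <= 585 + 18 + 18 = 621

621


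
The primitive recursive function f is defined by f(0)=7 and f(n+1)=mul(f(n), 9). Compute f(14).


f(0) = 7
f(1) = mul(f(0), 9) = mul(7, 9) = 63
f(2) = mul(f(1), 9) = mul(63, 9) = 567
f(3) = mul(f(2), 9) = mul(567, 9) = 5103
f(4) = mul(f(3), 9) = mul(5103, 9) = 45927
f(5) = mul(f(4), 9) = mul(45927, 9) = 413343
f(6) = mul(f(5), 9) = mul(413343, 9) = 3720087
f(7) = mul(f(6), 9) = mul(3720087, 9) = 33480783
f(8) = mul(f(7), 9) = mul(33480783, 9) = 301327047
f(9) = mul(f(8), 9) = mul(301327047, 9) = 2711943423
f(10) = mul(f(9), 9) = mul(2711943423, 9) = 24407490807
f(11) = mul(f(10), 9) = mul(24407490807, 9) = 219667417263
f(12) = mul(f(11), 9) = mul(219667417263, 9) = 1977006755367
f(13) = mul(f(12), 9) = mul(1977006755367, 9) = 17793060798303
f(14) = mul(f(13), 9) = mul(17793060798303, 9) = 160137547184727


160137547184727


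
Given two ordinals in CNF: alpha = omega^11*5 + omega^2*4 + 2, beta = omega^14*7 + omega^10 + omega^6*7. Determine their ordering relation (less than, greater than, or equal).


Compare term by term from highest exponent:
alpha = omega^11*5 + omega^2*4 + 2
beta = omega^14*7 + omega^10 + omega^6*7
Term 1: alpha has omega^11*5, beta has omega^14*7
Term 2: alpha has omega^2*4, beta has omega^10*1
Term 3: alpha has omega^0*2, beta has omega^6*7
Result: alpha < beta

alpha < beta


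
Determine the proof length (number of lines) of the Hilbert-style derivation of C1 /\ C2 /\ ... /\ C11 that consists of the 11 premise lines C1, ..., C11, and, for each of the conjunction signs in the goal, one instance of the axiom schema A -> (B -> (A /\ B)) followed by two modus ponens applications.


Conjoining 11 premises:
- 11 premise lines
- the goal has 10 conjunction signs; each costs 1 axiom instance + 2 MP = 3 lines: 3 * 10 = 30
Total = 11 + 30 = 41 lines.

41


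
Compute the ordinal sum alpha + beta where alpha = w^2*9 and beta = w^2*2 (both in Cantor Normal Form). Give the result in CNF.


Ordinal addition w^2*9 + w^2*2:
Both terms have the same exponent 2.
w^e*c + w^e*d = w^e*(c+d).
Result = w^2*(9+2) = w^2*11

w^2*11


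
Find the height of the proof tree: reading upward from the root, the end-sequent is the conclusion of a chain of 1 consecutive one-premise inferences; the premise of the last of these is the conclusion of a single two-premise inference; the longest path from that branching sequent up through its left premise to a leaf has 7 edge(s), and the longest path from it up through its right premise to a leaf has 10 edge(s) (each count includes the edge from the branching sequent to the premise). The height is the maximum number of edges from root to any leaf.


Longest path through the left premise: 7 edges (measured from the branching sequent)
Longest path through the right premise: 10 edges
Height of the subtree rooted at the branching sequent: max(7, 10) = 10
The branching sequent sits 1 edges above the root (the chain of one-premise inferences), so height = 10 + 1 = 11

11


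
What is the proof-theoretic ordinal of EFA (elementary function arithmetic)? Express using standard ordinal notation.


The proof-theoretic ordinal of EFA (elementary function arithmetic) is a standard result in ordinal analysis.
This ordinal is the supremum of order types of primitive recursive well-orderings
that the theory can prove to be well-ordered.
For EFA (elementary function arithmetic), the proof-theoretic ordinal is omega^3.

omega^3


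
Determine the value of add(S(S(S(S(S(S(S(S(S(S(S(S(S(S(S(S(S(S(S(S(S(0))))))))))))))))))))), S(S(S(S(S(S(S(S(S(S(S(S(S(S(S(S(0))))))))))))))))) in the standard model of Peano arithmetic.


add(S^21(0), S^16(0)):
S^21(0) = 21
S^16(0) = 16
21 + 16 = 37

37


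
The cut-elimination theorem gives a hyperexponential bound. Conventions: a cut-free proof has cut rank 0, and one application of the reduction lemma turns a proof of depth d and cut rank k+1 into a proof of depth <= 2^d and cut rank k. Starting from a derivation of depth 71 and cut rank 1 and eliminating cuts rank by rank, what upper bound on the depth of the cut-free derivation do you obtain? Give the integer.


Each rank reduction sends depth d to at most 2^d; cut rank r needs r reductions.
2_0(71) = 71
2_1(71) = 2^71 = 2361183241434822606848
Cut-free depth bound = 2361183241434822606848

2361183241434822606848


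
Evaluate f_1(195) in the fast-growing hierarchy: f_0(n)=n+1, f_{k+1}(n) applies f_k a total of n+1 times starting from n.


f_1(195) = f_0^196(195)
f_0 adds 1 each time, applied 196 times.
f_1(195) = 195 + 196 = 391

391


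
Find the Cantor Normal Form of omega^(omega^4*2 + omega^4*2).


omega^(omega^4*2 + omega^4*2):
Both terms of the exponent have the same exponent 4, so they merge: omega^4*2 + omega^4*2 = omega^4*(2+2) = omega^4*4.
omega raised to a CNF ordinal is a single CNF term: Result = omega^(omega^4*4)

omega^(omega^4*4)


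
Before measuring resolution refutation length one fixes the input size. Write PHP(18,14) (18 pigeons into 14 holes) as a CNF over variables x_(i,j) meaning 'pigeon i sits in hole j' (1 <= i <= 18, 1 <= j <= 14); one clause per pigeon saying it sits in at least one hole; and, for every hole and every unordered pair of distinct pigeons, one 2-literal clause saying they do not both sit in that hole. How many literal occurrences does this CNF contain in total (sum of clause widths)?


PHP(18,14): 18 pigeons, 14 holes, 18*14 = 252 variables.
- pigeon clauses: one per pigeon -> 18 clauses of width 14 -> 252 literals
- hole clauses: 14 holes * C(18,2) = 14 * 153 -> 2142 clauses of width 2 -> 4284 literals
Total literal occurrences = 252 + 4284 = 4536

4536


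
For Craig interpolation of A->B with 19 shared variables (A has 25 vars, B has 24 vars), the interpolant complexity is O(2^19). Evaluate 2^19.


Shared atoms = 19
Craig interpolant size bound = 2^19
= 524288

524288


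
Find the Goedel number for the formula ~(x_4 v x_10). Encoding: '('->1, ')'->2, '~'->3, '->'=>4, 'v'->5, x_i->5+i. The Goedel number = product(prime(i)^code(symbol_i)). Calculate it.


Formula: ~(x_4 v x_10)
Symbol codes: [3, 1, 9, 5, 15, 2]
Primes: [2, 3, 5, 7, 11, 13]
p_1^3 = 2^3 = 8
p_2^1 = 3^1 = 3
p_3^9 = 5^9 = 1953125
p_4^5 = 7^5 = 16807
p_5^15 = 11^15 = 4177248169415651
p_6^2 = 13^2 = 169
Product = 556171157212000079734359375000

556171157212000079734359375000


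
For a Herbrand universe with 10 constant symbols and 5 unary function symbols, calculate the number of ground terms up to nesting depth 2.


Herbrand terms by depth:
Depth 0: 10 constants
Depth 1: 50 new terms (running total: 60)
Depth 2: 250 new terms (running total: 310)
Total distinct ground terms = 310

310


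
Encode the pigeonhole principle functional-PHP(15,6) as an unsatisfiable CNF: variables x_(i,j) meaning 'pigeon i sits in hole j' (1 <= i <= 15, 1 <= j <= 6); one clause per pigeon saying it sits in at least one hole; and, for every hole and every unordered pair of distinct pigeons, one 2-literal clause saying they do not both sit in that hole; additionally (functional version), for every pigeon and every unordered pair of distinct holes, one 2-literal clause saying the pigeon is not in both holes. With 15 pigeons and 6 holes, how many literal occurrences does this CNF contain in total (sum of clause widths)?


functional-PHP(15,6): 15 pigeons, 6 holes, 15*6 = 90 variables.
- pigeon clauses: one per pigeon -> 15 clauses of width 6 -> 90 literals
- hole clauses: 6 holes * C(15,2) = 6 * 105 -> 630 clauses of width 2 -> 1260 literals
- functional clauses: 15 pigeons * C(6,2) = 15 * 15 -> 225 clauses of width 2 -> 450 literals
Total literal occurrences = 90 + 1260 + 450 = 1800

1800


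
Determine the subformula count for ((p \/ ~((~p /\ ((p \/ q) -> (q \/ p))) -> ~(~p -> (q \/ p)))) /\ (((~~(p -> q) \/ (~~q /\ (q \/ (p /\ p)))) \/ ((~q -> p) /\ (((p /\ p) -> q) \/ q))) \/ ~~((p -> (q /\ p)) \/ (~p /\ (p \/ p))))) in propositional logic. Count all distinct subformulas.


Formula: ((p \/ ~((~p /\ ((p \/ q) -> (q \/ p))) -> ~(~p -> (q \/ p)))) /\ (((~~(p -> q) \/ (~~q /\ (q \/ (p /\ p)))) \/ ((~q -> p) /\ (((p /\ p) -> q) \/ q))) \/ ~~((p -> (q /\ p)) \/ (~p /\ (p \/ p)))))
Subformulas found:
  1. p
  2. q
  3. ~p
  4. ~q
  5. ~~q
  6. (q /\ p)
  7. (q \/ p)
  8. (p -> q)
  9. (p \/ p)
  10. (p \/ q)
  11. (p /\ p)
  12. (~q -> p)
  13. ~(p -> q)
  14. ~~(p -> q)
  15. (p -> (q /\ p))
  16. (q \/ (p /\ p))
  17. ((p /\ p) -> q)
  18. (~p /\ (p \/ p))
  19. (~p -> (q \/ p))
  20. ~(~p -> (q \/ p))
  21. (((p /\ p) -> q) \/ q)
  22. ((p \/ q) -> (q \/ p))
  23. (~~q /\ (q \/ (p /\ p)))
  24. (~p /\ ((p \/ q) -> (q \/ p)))
  25. ((~q -> p) /\ (((p /\ p) -> q) \/ q))
  26. ((p -> (q /\ p)) \/ (~p /\ (p \/ p)))
  27. ~((p -> (q /\ p)) \/ (~p /\ (p \/ p)))
  28. ~~((p -> (q /\ p)) \/ (~p /\ (p \/ p)))
  29. (~~(p -> q) \/ (~~q /\ (q \/ (p /\ p))))
  30. ((~p /\ ((p \/ q) -> (q \/ p))) -> ~(~p -> (q \/ p)))
  31. ~((~p /\ ((p \/ q) -> (q \/ p))) -> ~(~p -> (q \/ p)))
  32. (p \/ ~((~p /\ ((p \/ q) -> (q \/ p))) -> ~(~p -> (q \/ p))))
  33. ((~~(p -> q) \/ (~~q /\ (q \/ (p /\ p)))) \/ ((~q -> p) /\ (((p /\ p) -> q) \/ q)))
  34. (((~~(p -> q) \/ (~~q /\ (q \/ (p /\ p)))) \/ ((~q -> p) /\ (((p /\ p) -> q) \/ q))) \/ ~~((p -> (q /\ p)) \/ (~p /\ (p \/ p))))
  35. ((p \/ ~((~p /\ ((p \/ q) -> (q \/ p))) -> ~(~p -> (q \/ p)))) /\ (((~~(p -> q) \/ (~~q /\ (q \/ (p /\ p)))) \/ ((~q -> p) /\ (((p /\ p) -> q) \/ q))) \/ ~~((p -> (q /\ p)) \/ (~p /\ (p \/ p)))))
Total distinct subformulas = 35

35
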